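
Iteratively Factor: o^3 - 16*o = (o + 4)*(o^2 - 4*o) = (o - 4)*(o + 4)*(o)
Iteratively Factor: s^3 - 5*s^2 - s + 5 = (s - 1)*(s^2 - 4*s - 5) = (s - 1)*(s + 1)*(s - 5)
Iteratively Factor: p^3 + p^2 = (p)*(p^2 + p) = p*(p + 1)*(p)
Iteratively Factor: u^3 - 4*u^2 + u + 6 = (u - 3)*(u^2 - u - 2) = (u - 3)*(u + 1)*(u - 2)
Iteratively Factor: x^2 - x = (x)*(x - 1)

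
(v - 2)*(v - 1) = v^2 - 3*v + 2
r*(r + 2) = r^2 + 2*r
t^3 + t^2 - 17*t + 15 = (t - 3)*(t - 1)*(t + 5)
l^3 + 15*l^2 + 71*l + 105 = (l + 3)*(l + 5)*(l + 7)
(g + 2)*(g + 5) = g^2 + 7*g + 10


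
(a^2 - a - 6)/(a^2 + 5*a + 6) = (a - 3)/(a + 3)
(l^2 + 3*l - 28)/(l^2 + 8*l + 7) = (l - 4)/(l + 1)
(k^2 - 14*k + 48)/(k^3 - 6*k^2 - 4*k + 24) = (k - 8)/(k^2 - 4)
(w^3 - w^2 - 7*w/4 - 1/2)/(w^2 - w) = (w^3 - w^2 - 7*w/4 - 1/2)/(w*(w - 1))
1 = 1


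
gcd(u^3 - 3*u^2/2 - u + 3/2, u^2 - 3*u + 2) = u - 1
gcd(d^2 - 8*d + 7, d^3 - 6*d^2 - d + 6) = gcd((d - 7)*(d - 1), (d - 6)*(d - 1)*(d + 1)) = d - 1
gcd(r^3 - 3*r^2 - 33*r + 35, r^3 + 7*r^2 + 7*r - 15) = r^2 + 4*r - 5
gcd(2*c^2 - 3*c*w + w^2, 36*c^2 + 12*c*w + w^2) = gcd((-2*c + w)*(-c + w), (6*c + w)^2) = 1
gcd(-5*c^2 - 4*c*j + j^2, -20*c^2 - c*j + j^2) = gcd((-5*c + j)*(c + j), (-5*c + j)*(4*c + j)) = 5*c - j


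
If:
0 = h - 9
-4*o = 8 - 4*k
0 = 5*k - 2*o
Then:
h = 9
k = -4/3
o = -10/3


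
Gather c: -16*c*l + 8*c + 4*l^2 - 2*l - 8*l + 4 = c*(8 - 16*l) + 4*l^2 - 10*l + 4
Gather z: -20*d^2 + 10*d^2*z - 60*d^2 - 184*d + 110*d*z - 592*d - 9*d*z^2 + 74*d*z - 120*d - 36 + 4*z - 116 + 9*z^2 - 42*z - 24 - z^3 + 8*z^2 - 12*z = -80*d^2 - 896*d - z^3 + z^2*(17 - 9*d) + z*(10*d^2 + 184*d - 50) - 176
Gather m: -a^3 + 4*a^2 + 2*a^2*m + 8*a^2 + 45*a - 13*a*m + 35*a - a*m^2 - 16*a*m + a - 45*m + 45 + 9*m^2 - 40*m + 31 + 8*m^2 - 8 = -a^3 + 12*a^2 + 81*a + m^2*(17 - a) + m*(2*a^2 - 29*a - 85) + 68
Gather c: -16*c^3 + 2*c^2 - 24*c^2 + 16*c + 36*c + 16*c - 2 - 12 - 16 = -16*c^3 - 22*c^2 + 68*c - 30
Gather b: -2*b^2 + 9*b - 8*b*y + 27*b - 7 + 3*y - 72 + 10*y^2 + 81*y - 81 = -2*b^2 + b*(36 - 8*y) + 10*y^2 + 84*y - 160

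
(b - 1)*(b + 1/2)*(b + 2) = b^3 + 3*b^2/2 - 3*b/2 - 1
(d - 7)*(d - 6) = d^2 - 13*d + 42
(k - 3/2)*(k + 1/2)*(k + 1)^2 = k^4 + k^3 - 7*k^2/4 - 5*k/2 - 3/4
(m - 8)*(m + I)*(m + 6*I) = m^3 - 8*m^2 + 7*I*m^2 - 6*m - 56*I*m + 48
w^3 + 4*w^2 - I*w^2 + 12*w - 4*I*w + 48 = (w + 4)*(w - 4*I)*(w + 3*I)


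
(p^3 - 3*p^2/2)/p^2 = p - 3/2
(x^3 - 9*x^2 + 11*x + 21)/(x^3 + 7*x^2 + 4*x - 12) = (x^3 - 9*x^2 + 11*x + 21)/(x^3 + 7*x^2 + 4*x - 12)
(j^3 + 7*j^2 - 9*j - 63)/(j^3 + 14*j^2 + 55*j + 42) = (j^2 - 9)/(j^2 + 7*j + 6)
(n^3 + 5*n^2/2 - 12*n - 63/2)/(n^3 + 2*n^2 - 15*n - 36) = (n - 7/2)/(n - 4)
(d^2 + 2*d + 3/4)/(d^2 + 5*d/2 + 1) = (d + 3/2)/(d + 2)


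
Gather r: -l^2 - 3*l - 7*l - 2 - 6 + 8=-l^2 - 10*l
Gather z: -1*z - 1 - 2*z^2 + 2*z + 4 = -2*z^2 + z + 3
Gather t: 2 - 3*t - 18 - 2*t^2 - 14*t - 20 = -2*t^2 - 17*t - 36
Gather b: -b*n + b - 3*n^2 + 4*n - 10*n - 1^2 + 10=b*(1 - n) - 3*n^2 - 6*n + 9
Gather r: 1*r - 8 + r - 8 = 2*r - 16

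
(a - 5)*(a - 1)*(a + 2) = a^3 - 4*a^2 - 7*a + 10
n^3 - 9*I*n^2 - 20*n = n*(n - 5*I)*(n - 4*I)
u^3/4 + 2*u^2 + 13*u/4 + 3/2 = (u/4 + 1/4)*(u + 1)*(u + 6)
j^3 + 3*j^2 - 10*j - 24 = (j - 3)*(j + 2)*(j + 4)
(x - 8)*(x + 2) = x^2 - 6*x - 16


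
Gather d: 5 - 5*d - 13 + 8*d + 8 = 3*d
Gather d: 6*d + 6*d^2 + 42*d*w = 6*d^2 + d*(42*w + 6)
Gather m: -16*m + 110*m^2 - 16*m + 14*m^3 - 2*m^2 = 14*m^3 + 108*m^2 - 32*m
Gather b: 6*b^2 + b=6*b^2 + b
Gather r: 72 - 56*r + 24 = 96 - 56*r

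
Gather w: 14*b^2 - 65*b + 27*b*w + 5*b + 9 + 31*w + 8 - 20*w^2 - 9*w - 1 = 14*b^2 - 60*b - 20*w^2 + w*(27*b + 22) + 16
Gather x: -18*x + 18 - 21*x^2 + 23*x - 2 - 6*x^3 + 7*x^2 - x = -6*x^3 - 14*x^2 + 4*x + 16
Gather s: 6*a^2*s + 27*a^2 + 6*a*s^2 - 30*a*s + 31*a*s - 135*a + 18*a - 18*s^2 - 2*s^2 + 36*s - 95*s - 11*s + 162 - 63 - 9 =27*a^2 - 117*a + s^2*(6*a - 20) + s*(6*a^2 + a - 70) + 90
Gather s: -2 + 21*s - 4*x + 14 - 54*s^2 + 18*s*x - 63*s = -54*s^2 + s*(18*x - 42) - 4*x + 12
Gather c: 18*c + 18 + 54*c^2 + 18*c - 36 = 54*c^2 + 36*c - 18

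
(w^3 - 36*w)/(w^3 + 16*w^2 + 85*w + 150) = w*(w - 6)/(w^2 + 10*w + 25)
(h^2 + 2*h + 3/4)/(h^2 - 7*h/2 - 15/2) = (h + 1/2)/(h - 5)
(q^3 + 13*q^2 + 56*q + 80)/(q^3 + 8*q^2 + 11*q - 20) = (q + 4)/(q - 1)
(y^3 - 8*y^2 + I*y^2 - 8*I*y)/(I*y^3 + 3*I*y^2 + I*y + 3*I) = I*y*(8 - y)/(y^2 + y*(3 - I) - 3*I)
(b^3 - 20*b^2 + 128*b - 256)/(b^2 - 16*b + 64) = b - 4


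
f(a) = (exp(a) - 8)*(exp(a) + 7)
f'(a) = (exp(a) - 8)*exp(a) + (exp(a) + 7)*exp(a)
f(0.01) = -55.99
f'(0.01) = 1.03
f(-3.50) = -56.03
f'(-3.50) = -0.03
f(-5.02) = -56.01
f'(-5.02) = -0.01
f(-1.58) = -56.16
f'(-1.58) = -0.12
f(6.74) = 714071.40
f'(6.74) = 1429100.36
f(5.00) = 21822.05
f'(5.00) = 43904.52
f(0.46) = -55.07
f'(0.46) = 3.43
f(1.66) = -33.60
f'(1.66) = 50.06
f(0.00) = -56.00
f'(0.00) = 1.00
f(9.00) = 65651810.05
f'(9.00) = 131311835.19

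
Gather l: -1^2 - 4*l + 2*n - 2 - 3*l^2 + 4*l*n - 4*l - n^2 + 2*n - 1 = -3*l^2 + l*(4*n - 8) - n^2 + 4*n - 4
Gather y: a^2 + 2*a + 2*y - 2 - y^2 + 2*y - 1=a^2 + 2*a - y^2 + 4*y - 3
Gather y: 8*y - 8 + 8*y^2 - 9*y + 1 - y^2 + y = 7*y^2 - 7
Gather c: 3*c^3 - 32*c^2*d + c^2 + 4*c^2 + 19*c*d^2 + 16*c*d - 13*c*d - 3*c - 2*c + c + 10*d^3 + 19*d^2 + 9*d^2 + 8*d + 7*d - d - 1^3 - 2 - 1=3*c^3 + c^2*(5 - 32*d) + c*(19*d^2 + 3*d - 4) + 10*d^3 + 28*d^2 + 14*d - 4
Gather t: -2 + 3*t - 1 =3*t - 3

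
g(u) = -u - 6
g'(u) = -1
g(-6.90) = 0.90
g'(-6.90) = -1.00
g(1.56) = -7.56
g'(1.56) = -1.00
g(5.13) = -11.13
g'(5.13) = -1.00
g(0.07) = -6.07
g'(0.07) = -1.00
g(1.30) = -7.30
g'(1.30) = -1.00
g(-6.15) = 0.15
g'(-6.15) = -1.00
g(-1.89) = -4.11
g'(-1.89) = -1.00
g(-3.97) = -2.03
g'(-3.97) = -1.00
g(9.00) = -15.00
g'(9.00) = -1.00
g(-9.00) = 3.00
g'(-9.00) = -1.00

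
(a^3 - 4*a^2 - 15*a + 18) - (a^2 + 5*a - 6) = a^3 - 5*a^2 - 20*a + 24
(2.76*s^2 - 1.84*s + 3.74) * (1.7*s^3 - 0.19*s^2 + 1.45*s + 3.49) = 4.692*s^5 - 3.6524*s^4 + 10.7096*s^3 + 6.2538*s^2 - 0.998600000000001*s + 13.0526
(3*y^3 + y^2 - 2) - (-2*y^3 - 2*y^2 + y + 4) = 5*y^3 + 3*y^2 - y - 6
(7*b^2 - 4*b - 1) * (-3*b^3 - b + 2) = -21*b^5 + 12*b^4 - 4*b^3 + 18*b^2 - 7*b - 2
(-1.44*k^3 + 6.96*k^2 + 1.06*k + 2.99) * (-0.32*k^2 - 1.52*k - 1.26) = 0.4608*k^5 - 0.0383999999999998*k^4 - 9.104*k^3 - 11.3376*k^2 - 5.8804*k - 3.7674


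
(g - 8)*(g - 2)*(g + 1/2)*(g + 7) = g^4 - 5*g^3/2 - 111*g^2/2 + 85*g + 56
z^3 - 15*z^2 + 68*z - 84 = (z - 7)*(z - 6)*(z - 2)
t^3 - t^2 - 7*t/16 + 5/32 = (t - 5/4)*(t - 1/4)*(t + 1/2)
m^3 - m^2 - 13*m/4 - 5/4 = (m - 5/2)*(m + 1/2)*(m + 1)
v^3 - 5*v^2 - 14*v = v*(v - 7)*(v + 2)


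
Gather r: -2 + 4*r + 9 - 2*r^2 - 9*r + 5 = -2*r^2 - 5*r + 12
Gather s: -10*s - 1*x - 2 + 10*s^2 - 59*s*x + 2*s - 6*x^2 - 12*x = 10*s^2 + s*(-59*x - 8) - 6*x^2 - 13*x - 2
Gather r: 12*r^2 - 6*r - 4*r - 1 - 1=12*r^2 - 10*r - 2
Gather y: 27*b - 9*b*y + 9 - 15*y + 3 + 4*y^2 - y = 27*b + 4*y^2 + y*(-9*b - 16) + 12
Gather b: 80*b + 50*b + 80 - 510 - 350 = 130*b - 780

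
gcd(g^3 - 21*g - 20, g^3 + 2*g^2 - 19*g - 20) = g + 1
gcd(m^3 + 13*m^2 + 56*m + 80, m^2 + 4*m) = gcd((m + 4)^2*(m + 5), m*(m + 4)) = m + 4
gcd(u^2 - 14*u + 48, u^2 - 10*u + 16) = u - 8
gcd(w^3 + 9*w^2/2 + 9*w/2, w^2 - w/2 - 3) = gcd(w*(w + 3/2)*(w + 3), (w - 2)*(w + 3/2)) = w + 3/2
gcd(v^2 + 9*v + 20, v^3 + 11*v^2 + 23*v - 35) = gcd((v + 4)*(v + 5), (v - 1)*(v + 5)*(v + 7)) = v + 5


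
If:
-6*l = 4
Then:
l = -2/3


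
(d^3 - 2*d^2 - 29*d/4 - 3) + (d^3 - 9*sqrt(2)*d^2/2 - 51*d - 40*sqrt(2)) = 2*d^3 - 9*sqrt(2)*d^2/2 - 2*d^2 - 233*d/4 - 40*sqrt(2) - 3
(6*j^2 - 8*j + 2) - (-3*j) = 6*j^2 - 5*j + 2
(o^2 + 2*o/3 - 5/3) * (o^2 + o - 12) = o^4 + 5*o^3/3 - 13*o^2 - 29*o/3 + 20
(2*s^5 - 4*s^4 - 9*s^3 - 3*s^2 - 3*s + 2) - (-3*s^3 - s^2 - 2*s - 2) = 2*s^5 - 4*s^4 - 6*s^3 - 2*s^2 - s + 4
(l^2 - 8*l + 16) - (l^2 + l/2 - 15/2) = 47/2 - 17*l/2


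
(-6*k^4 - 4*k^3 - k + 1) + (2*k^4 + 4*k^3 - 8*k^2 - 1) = -4*k^4 - 8*k^2 - k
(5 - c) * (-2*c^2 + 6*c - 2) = 2*c^3 - 16*c^2 + 32*c - 10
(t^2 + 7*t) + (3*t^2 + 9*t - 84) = 4*t^2 + 16*t - 84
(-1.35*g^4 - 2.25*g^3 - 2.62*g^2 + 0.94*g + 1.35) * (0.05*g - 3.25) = -0.0675*g^5 + 4.275*g^4 + 7.1815*g^3 + 8.562*g^2 - 2.9875*g - 4.3875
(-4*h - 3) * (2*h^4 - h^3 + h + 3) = -8*h^5 - 2*h^4 + 3*h^3 - 4*h^2 - 15*h - 9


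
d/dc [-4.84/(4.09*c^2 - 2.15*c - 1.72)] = (39.5912*c - 10.406)/(-4.09*c^2 + 2.15*c + 1.72)^2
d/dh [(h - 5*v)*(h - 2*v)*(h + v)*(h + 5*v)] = 4*h^3 - 3*h^2*v - 54*h*v^2 + 25*v^3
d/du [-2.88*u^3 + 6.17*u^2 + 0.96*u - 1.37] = -8.64*u^2 + 12.34*u + 0.96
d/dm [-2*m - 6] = -2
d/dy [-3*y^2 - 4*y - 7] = -6*y - 4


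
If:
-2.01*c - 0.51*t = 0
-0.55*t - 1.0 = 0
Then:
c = 0.46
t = -1.82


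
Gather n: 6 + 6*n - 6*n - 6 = 0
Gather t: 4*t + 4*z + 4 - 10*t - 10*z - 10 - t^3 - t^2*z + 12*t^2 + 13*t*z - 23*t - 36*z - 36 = -t^3 + t^2*(12 - z) + t*(13*z - 29) - 42*z - 42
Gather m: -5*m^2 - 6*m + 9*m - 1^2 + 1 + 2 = -5*m^2 + 3*m + 2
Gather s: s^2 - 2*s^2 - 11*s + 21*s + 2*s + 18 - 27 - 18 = -s^2 + 12*s - 27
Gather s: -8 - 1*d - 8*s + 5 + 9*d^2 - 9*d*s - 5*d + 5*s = 9*d^2 - 6*d + s*(-9*d - 3) - 3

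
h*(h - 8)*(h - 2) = h^3 - 10*h^2 + 16*h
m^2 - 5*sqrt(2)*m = m*(m - 5*sqrt(2))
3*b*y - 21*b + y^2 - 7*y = (3*b + y)*(y - 7)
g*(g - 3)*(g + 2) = g^3 - g^2 - 6*g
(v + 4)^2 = v^2 + 8*v + 16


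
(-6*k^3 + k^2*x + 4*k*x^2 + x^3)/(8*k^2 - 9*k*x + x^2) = (6*k^2 + 5*k*x + x^2)/(-8*k + x)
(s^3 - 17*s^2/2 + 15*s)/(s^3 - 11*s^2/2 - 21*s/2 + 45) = s/(s + 3)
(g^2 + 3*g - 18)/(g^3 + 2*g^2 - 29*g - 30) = (g - 3)/(g^2 - 4*g - 5)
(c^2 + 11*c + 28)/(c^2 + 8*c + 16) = (c + 7)/(c + 4)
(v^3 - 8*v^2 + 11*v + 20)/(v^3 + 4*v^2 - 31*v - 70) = (v^2 - 3*v - 4)/(v^2 + 9*v + 14)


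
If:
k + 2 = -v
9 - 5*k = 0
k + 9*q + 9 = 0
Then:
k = 9/5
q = -6/5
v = -19/5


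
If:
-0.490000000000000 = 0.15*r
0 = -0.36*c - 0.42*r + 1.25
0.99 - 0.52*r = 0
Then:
No Solution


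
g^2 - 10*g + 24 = (g - 6)*(g - 4)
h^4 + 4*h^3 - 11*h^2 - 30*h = h*(h - 3)*(h + 2)*(h + 5)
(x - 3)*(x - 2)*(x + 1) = x^3 - 4*x^2 + x + 6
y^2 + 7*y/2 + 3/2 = (y + 1/2)*(y + 3)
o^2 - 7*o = o*(o - 7)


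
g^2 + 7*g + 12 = (g + 3)*(g + 4)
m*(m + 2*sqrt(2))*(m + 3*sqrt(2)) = m^3 + 5*sqrt(2)*m^2 + 12*m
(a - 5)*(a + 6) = a^2 + a - 30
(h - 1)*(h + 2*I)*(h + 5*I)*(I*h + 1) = I*h^4 - 6*h^3 - I*h^3 + 6*h^2 - 3*I*h^2 - 10*h + 3*I*h + 10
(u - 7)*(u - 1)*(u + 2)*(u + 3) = u^4 - 3*u^3 - 27*u^2 - 13*u + 42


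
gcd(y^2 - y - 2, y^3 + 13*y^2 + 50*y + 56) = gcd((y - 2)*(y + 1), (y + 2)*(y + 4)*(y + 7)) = 1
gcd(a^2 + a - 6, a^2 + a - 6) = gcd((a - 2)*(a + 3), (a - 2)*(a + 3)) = a^2 + a - 6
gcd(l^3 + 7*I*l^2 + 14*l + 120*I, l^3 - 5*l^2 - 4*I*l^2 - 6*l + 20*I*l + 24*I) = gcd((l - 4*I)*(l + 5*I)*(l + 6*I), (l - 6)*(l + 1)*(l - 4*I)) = l - 4*I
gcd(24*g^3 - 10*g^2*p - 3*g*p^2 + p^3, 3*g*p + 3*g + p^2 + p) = 3*g + p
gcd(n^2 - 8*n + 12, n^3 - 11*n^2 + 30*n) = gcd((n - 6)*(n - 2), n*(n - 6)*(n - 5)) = n - 6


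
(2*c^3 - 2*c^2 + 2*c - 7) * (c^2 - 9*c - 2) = 2*c^5 - 20*c^4 + 16*c^3 - 21*c^2 + 59*c + 14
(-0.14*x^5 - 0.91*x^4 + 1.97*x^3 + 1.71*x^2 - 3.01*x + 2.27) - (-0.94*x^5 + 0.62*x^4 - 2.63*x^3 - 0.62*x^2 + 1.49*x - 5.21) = 0.8*x^5 - 1.53*x^4 + 4.6*x^3 + 2.33*x^2 - 4.5*x + 7.48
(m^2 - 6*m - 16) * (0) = 0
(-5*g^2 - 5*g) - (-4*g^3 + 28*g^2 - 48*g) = 4*g^3 - 33*g^2 + 43*g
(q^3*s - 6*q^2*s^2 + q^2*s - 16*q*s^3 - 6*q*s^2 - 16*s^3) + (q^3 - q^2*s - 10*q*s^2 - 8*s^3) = q^3*s + q^3 - 6*q^2*s^2 - 16*q*s^3 - 16*q*s^2 - 24*s^3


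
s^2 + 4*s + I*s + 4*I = (s + 4)*(s + I)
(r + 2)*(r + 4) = r^2 + 6*r + 8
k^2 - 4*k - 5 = (k - 5)*(k + 1)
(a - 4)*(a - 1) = a^2 - 5*a + 4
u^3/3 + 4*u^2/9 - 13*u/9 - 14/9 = (u/3 + 1/3)*(u - 2)*(u + 7/3)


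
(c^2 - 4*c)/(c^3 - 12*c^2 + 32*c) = 1/(c - 8)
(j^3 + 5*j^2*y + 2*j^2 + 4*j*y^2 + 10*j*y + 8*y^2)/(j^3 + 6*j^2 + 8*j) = (j^2 + 5*j*y + 4*y^2)/(j*(j + 4))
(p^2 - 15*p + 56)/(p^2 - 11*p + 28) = (p - 8)/(p - 4)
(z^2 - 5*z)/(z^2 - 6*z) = (z - 5)/(z - 6)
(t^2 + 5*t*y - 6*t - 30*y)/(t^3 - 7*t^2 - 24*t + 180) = (t + 5*y)/(t^2 - t - 30)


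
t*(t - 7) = t^2 - 7*t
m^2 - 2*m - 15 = (m - 5)*(m + 3)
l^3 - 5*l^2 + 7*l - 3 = (l - 3)*(l - 1)^2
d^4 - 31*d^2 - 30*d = d*(d - 6)*(d + 1)*(d + 5)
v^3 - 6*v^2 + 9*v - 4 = (v - 4)*(v - 1)^2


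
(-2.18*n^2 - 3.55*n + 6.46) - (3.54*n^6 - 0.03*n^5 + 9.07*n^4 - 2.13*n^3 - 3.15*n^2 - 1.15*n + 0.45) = -3.54*n^6 + 0.03*n^5 - 9.07*n^4 + 2.13*n^3 + 0.97*n^2 - 2.4*n + 6.01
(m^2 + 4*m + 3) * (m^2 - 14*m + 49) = m^4 - 10*m^3 - 4*m^2 + 154*m + 147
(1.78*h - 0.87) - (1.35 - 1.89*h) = 3.67*h - 2.22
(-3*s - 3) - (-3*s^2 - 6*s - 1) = 3*s^2 + 3*s - 2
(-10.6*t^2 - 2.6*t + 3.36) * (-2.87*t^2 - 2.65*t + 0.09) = 30.422*t^4 + 35.552*t^3 - 3.7072*t^2 - 9.138*t + 0.3024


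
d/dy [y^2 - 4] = 2*y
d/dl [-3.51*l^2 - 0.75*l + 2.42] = -7.02*l - 0.75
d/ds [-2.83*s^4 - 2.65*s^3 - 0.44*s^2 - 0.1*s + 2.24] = -11.32*s^3 - 7.95*s^2 - 0.88*s - 0.1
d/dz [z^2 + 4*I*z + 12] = 2*z + 4*I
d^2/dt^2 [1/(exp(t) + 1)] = (exp(t) - 1)*exp(t)/(exp(t) + 1)^3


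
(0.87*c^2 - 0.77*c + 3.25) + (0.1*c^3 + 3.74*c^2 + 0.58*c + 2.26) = 0.1*c^3 + 4.61*c^2 - 0.19*c + 5.51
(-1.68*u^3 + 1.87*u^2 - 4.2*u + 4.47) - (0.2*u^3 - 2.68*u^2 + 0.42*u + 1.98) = -1.88*u^3 + 4.55*u^2 - 4.62*u + 2.49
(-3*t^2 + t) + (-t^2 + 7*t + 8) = -4*t^2 + 8*t + 8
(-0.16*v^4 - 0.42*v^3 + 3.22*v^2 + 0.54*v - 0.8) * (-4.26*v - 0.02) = 0.6816*v^5 + 1.7924*v^4 - 13.7088*v^3 - 2.3648*v^2 + 3.3972*v + 0.016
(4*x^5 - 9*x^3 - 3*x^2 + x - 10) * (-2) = -8*x^5 + 18*x^3 + 6*x^2 - 2*x + 20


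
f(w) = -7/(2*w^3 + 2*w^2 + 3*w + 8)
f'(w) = -7*(-6*w^2 - 4*w - 3)/(2*w^3 + 2*w^2 + 3*w + 8)^2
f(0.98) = -0.47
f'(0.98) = 0.41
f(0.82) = -0.54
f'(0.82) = 0.43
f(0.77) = -0.56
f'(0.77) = 0.44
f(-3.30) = 0.13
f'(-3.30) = 0.14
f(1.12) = -0.42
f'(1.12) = 0.38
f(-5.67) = 0.02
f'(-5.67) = 0.01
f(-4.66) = 0.04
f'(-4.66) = 0.03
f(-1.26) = -2.06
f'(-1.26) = 4.55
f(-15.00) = 0.00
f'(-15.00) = 0.00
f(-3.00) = 0.19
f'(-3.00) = 0.23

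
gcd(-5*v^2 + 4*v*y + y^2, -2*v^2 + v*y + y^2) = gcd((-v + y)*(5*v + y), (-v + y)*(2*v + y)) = -v + y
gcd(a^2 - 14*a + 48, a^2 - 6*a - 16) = a - 8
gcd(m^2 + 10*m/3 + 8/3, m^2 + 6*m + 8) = m + 2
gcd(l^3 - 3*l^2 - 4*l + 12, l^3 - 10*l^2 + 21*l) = l - 3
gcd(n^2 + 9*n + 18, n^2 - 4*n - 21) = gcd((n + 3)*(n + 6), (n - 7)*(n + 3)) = n + 3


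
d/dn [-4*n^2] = -8*n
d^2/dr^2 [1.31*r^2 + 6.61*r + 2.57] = 2.62000000000000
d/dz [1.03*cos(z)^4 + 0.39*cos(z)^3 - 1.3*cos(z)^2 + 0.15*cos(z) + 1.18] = (-4.12*cos(z)^3 - 1.17*cos(z)^2 + 2.6*cos(z) - 0.15)*sin(z)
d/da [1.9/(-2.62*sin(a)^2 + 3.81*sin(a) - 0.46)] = (9.956*sin(a) - 7.239)*cos(a)/(2.62*sin(a)^2 - 3.81*sin(a) + 0.46)^2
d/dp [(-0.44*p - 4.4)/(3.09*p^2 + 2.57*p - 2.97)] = (1.3596*p^2 + 27.192*p + 12.6148)/(9.5481*p^4 + 15.8826*p^3 - 11.7497*p^2 - 15.2658*p + 8.8209)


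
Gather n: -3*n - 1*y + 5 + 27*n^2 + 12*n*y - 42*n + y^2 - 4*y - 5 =27*n^2 + n*(12*y - 45) + y^2 - 5*y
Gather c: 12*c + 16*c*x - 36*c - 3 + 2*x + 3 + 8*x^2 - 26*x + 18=c*(16*x - 24) + 8*x^2 - 24*x + 18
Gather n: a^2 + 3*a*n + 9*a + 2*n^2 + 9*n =a^2 + 9*a + 2*n^2 + n*(3*a + 9)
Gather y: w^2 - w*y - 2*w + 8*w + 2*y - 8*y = w^2 + 6*w + y*(-w - 6)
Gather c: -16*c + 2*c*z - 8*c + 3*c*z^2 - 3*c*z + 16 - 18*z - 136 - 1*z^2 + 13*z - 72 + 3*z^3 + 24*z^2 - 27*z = c*(3*z^2 - z - 24) + 3*z^3 + 23*z^2 - 32*z - 192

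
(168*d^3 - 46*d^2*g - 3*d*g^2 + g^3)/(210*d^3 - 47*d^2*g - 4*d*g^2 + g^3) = (4*d - g)/(5*d - g)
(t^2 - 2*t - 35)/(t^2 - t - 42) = (t + 5)/(t + 6)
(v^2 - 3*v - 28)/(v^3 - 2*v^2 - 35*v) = (v + 4)/(v*(v + 5))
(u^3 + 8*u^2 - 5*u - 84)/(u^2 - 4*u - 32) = (u^2 + 4*u - 21)/(u - 8)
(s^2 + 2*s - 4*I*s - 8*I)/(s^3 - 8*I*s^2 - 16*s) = (s + 2)/(s*(s - 4*I))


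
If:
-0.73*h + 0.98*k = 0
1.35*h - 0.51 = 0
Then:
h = 0.38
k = 0.28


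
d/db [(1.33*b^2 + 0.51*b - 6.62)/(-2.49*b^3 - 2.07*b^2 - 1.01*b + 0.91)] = (3.3117*b^4 + 2.5398*b^3 - 49.739*b^2 - 24.9862*b - 6.2221)/(6.2001*b^6 + 10.3086*b^5 + 9.3147*b^4 - 0.3504*b^3 - 2.7473*b^2 - 1.8382*b + 0.8281)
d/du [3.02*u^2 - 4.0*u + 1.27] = 6.04*u - 4.0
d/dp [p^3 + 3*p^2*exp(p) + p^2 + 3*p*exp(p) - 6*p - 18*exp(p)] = 3*p^2*exp(p) + 3*p^2 + 9*p*exp(p) + 2*p - 15*exp(p) - 6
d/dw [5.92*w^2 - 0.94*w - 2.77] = 11.84*w - 0.94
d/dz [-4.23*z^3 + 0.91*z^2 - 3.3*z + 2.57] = -12.69*z^2 + 1.82*z - 3.3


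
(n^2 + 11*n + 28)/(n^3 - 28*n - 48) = (n + 7)/(n^2 - 4*n - 12)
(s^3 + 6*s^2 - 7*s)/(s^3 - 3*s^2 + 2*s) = (s + 7)/(s - 2)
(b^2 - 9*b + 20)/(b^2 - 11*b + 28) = (b - 5)/(b - 7)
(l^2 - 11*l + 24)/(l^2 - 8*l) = (l - 3)/l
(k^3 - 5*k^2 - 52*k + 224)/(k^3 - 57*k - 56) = (k - 4)/(k + 1)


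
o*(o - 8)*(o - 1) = o^3 - 9*o^2 + 8*o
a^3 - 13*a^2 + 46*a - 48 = (a - 8)*(a - 3)*(a - 2)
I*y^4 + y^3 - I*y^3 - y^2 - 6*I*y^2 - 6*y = y*(y - 3)*(y + 2)*(I*y + 1)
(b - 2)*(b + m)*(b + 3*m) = b^3 + 4*b^2*m - 2*b^2 + 3*b*m^2 - 8*b*m - 6*m^2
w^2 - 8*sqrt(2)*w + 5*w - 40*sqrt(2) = (w + 5)*(w - 8*sqrt(2))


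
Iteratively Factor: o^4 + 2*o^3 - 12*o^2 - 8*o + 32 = (o + 2)*(o^3 - 12*o + 16) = (o - 2)*(o + 2)*(o^2 + 2*o - 8) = (o - 2)^2*(o + 2)*(o + 4)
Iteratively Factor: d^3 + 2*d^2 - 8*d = (d - 2)*(d^2 + 4*d) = (d - 2)*(d + 4)*(d)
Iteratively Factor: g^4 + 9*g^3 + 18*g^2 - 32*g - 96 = (g + 4)*(g^3 + 5*g^2 - 2*g - 24) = (g + 3)*(g + 4)*(g^2 + 2*g - 8) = (g + 3)*(g + 4)^2*(g - 2)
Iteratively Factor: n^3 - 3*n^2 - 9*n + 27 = (n + 3)*(n^2 - 6*n + 9) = (n - 3)*(n + 3)*(n - 3)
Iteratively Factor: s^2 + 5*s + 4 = (s + 1)*(s + 4)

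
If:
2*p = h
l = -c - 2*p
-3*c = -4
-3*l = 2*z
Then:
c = 4/3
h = 2*z/3 - 4/3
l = -2*z/3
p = z/3 - 2/3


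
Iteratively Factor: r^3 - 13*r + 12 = (r - 1)*(r^2 + r - 12) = (r - 1)*(r + 4)*(r - 3)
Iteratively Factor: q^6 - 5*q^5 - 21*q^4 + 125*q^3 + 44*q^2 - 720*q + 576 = (q + 3)*(q^5 - 8*q^4 + 3*q^3 + 116*q^2 - 304*q + 192) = (q - 3)*(q + 3)*(q^4 - 5*q^3 - 12*q^2 + 80*q - 64) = (q - 3)*(q + 3)*(q + 4)*(q^3 - 9*q^2 + 24*q - 16) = (q - 3)*(q - 1)*(q + 3)*(q + 4)*(q^2 - 8*q + 16) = (q - 4)*(q - 3)*(q - 1)*(q + 3)*(q + 4)*(q - 4)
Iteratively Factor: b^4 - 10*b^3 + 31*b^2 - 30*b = (b)*(b^3 - 10*b^2 + 31*b - 30) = b*(b - 2)*(b^2 - 8*b + 15) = b*(b - 5)*(b - 2)*(b - 3)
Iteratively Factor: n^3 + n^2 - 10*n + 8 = (n - 2)*(n^2 + 3*n - 4) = (n - 2)*(n + 4)*(n - 1)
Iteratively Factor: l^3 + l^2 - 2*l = (l)*(l^2 + l - 2) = l*(l + 2)*(l - 1)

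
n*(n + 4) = n^2 + 4*n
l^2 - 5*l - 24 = (l - 8)*(l + 3)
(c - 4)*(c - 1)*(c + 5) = c^3 - 21*c + 20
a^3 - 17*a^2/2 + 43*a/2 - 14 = (a - 4)*(a - 7/2)*(a - 1)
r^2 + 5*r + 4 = (r + 1)*(r + 4)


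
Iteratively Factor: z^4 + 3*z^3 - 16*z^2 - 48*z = (z + 3)*(z^3 - 16*z) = z*(z + 3)*(z^2 - 16) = z*(z + 3)*(z + 4)*(z - 4)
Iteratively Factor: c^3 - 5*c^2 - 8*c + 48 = (c - 4)*(c^2 - c - 12) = (c - 4)^2*(c + 3)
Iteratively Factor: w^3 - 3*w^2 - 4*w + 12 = (w - 2)*(w^2 - w - 6) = (w - 3)*(w - 2)*(w + 2)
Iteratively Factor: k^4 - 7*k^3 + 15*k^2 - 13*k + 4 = (k - 1)*(k^3 - 6*k^2 + 9*k - 4) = (k - 1)^2*(k^2 - 5*k + 4) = (k - 1)^3*(k - 4)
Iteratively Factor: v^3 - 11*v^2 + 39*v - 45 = (v - 5)*(v^2 - 6*v + 9) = (v - 5)*(v - 3)*(v - 3)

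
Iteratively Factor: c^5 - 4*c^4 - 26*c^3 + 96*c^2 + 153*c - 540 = (c + 4)*(c^4 - 8*c^3 + 6*c^2 + 72*c - 135) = (c - 3)*(c + 4)*(c^3 - 5*c^2 - 9*c + 45) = (c - 5)*(c - 3)*(c + 4)*(c^2 - 9) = (c - 5)*(c - 3)^2*(c + 4)*(c + 3)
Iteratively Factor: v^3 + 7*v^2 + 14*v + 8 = (v + 2)*(v^2 + 5*v + 4) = (v + 1)*(v + 2)*(v + 4)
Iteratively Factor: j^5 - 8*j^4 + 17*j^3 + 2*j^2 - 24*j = (j + 1)*(j^4 - 9*j^3 + 26*j^2 - 24*j) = (j - 2)*(j + 1)*(j^3 - 7*j^2 + 12*j) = j*(j - 2)*(j + 1)*(j^2 - 7*j + 12) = j*(j - 3)*(j - 2)*(j + 1)*(j - 4)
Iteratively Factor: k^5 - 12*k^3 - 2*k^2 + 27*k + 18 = (k - 2)*(k^4 + 2*k^3 - 8*k^2 - 18*k - 9) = (k - 3)*(k - 2)*(k^3 + 5*k^2 + 7*k + 3) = (k - 3)*(k - 2)*(k + 1)*(k^2 + 4*k + 3) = (k - 3)*(k - 2)*(k + 1)^2*(k + 3)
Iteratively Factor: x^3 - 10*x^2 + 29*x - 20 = (x - 5)*(x^2 - 5*x + 4) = (x - 5)*(x - 4)*(x - 1)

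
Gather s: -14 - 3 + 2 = -15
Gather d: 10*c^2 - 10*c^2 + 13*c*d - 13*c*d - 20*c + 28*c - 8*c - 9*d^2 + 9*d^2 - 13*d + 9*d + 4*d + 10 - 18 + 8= 0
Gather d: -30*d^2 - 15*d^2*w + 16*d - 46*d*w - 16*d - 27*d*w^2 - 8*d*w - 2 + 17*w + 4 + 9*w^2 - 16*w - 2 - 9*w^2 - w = d^2*(-15*w - 30) + d*(-27*w^2 - 54*w)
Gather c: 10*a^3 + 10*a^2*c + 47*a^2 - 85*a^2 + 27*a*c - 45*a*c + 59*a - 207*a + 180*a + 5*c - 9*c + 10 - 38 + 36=10*a^3 - 38*a^2 + 32*a + c*(10*a^2 - 18*a - 4) + 8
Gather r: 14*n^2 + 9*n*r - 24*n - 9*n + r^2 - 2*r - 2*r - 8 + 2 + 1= 14*n^2 - 33*n + r^2 + r*(9*n - 4) - 5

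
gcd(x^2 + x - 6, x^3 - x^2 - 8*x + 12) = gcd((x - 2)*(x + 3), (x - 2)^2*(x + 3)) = x^2 + x - 6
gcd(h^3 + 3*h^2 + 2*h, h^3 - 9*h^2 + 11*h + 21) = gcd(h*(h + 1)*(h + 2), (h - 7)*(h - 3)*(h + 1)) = h + 1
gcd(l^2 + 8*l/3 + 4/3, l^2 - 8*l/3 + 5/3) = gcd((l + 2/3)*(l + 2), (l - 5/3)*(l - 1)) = 1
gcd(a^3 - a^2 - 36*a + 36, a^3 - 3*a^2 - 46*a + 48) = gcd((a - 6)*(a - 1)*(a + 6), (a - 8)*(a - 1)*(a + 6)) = a^2 + 5*a - 6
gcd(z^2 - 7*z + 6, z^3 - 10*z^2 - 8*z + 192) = z - 6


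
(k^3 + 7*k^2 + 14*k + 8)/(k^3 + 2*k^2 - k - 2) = (k + 4)/(k - 1)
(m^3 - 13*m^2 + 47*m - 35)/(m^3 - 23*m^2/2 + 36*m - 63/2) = 2*(m^2 - 6*m + 5)/(2*m^2 - 9*m + 9)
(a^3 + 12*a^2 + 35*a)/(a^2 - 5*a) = (a^2 + 12*a + 35)/(a - 5)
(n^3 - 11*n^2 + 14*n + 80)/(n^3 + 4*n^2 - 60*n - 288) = (n^2 - 3*n - 10)/(n^2 + 12*n + 36)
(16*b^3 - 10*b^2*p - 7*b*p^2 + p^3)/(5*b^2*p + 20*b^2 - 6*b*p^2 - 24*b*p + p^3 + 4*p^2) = (-16*b^2 - 6*b*p + p^2)/(-5*b*p - 20*b + p^2 + 4*p)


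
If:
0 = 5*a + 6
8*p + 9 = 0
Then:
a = -6/5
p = -9/8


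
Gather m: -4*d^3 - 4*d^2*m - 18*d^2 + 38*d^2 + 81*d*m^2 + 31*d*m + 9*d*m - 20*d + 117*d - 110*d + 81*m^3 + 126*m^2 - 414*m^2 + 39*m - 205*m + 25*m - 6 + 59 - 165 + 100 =-4*d^3 + 20*d^2 - 13*d + 81*m^3 + m^2*(81*d - 288) + m*(-4*d^2 + 40*d - 141) - 12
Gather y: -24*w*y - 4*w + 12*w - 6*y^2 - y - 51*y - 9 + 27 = 8*w - 6*y^2 + y*(-24*w - 52) + 18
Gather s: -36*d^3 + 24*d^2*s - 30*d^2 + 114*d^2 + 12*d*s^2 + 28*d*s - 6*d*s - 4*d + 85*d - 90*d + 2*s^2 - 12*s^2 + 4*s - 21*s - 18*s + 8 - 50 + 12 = -36*d^3 + 84*d^2 - 9*d + s^2*(12*d - 10) + s*(24*d^2 + 22*d - 35) - 30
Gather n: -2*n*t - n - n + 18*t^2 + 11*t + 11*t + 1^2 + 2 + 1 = n*(-2*t - 2) + 18*t^2 + 22*t + 4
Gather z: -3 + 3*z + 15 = 3*z + 12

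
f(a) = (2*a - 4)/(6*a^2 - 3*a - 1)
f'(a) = (3 - 12*a)*(2*a - 4)/(6*a^2 - 3*a - 1)^2 + 2/(6*a^2 - 3*a - 1)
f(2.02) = 0.00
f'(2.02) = 0.11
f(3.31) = 0.05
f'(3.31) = 0.00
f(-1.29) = -0.51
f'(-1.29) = -0.58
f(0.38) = 2.54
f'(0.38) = 1.55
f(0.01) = 3.87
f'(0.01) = -12.76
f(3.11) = 0.05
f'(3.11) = 0.01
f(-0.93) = -0.84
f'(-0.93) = -1.42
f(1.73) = -0.05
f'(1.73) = 0.24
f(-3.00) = -0.16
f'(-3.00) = -0.07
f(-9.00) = -0.04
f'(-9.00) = -0.00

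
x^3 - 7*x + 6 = (x - 2)*(x - 1)*(x + 3)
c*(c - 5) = c^2 - 5*c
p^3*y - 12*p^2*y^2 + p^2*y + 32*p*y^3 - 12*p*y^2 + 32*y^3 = (p - 8*y)*(p - 4*y)*(p*y + y)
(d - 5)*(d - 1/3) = d^2 - 16*d/3 + 5/3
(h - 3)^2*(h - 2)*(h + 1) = h^4 - 7*h^3 + 13*h^2 + 3*h - 18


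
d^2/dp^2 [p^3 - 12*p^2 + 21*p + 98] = 6*p - 24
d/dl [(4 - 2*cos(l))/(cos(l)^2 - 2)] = 2*(sin(l)^2 + 4*cos(l) - 3)*sin(l)/(cos(l)^2 - 2)^2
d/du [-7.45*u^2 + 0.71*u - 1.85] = 0.71 - 14.9*u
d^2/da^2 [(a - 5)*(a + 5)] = 2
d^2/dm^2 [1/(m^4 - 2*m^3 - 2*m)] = 4*(3*m^2*(1 - m)*(-m^3 + 2*m^2 + 2) - 2*(-2*m^3 + 3*m^2 + 1)^2)/(m^3*(-m^3 + 2*m^2 + 2)^3)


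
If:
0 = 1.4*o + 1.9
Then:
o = -1.36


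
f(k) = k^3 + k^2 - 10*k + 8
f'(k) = 3*k^2 + 2*k - 10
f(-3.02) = 19.78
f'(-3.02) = 11.32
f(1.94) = -0.34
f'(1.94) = 5.17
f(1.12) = -0.54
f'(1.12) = -4.00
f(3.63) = 32.71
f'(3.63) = 36.79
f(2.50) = 4.88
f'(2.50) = 13.75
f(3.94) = 45.29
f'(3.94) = 44.45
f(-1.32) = 20.64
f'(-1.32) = -7.41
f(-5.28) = -58.52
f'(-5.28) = 63.08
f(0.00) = 8.00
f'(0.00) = -10.00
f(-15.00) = -2992.00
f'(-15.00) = 635.00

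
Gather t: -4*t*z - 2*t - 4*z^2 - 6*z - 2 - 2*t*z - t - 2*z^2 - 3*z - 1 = t*(-6*z - 3) - 6*z^2 - 9*z - 3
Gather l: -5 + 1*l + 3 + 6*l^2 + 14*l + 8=6*l^2 + 15*l + 6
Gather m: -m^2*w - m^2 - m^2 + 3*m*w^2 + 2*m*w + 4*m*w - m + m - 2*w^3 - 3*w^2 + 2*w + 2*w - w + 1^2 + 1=m^2*(-w - 2) + m*(3*w^2 + 6*w) - 2*w^3 - 3*w^2 + 3*w + 2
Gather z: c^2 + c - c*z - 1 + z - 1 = c^2 + c + z*(1 - c) - 2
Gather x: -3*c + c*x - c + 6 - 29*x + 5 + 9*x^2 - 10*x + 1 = -4*c + 9*x^2 + x*(c - 39) + 12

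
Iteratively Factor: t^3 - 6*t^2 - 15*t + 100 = (t - 5)*(t^2 - t - 20) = (t - 5)*(t + 4)*(t - 5)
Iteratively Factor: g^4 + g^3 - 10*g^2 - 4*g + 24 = (g + 3)*(g^3 - 2*g^2 - 4*g + 8) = (g - 2)*(g + 3)*(g^2 - 4) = (g - 2)*(g + 2)*(g + 3)*(g - 2)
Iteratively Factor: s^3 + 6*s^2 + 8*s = (s + 2)*(s^2 + 4*s) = (s + 2)*(s + 4)*(s)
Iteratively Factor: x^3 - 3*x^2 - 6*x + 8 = (x - 1)*(x^2 - 2*x - 8) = (x - 4)*(x - 1)*(x + 2)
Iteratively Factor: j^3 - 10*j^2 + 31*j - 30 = (j - 2)*(j^2 - 8*j + 15) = (j - 5)*(j - 2)*(j - 3)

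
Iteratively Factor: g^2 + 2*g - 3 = (g - 1)*(g + 3)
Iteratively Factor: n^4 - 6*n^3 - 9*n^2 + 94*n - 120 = (n - 5)*(n^3 - n^2 - 14*n + 24) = (n - 5)*(n + 4)*(n^2 - 5*n + 6) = (n - 5)*(n - 3)*(n + 4)*(n - 2)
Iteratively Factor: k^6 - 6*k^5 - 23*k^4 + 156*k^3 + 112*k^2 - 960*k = (k - 4)*(k^5 - 2*k^4 - 31*k^3 + 32*k^2 + 240*k) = (k - 4)*(k + 4)*(k^4 - 6*k^3 - 7*k^2 + 60*k) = (k - 5)*(k - 4)*(k + 4)*(k^3 - k^2 - 12*k) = k*(k - 5)*(k - 4)*(k + 4)*(k^2 - k - 12) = k*(k - 5)*(k - 4)*(k + 3)*(k + 4)*(k - 4)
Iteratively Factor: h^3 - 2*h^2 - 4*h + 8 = (h - 2)*(h^2 - 4) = (h - 2)*(h + 2)*(h - 2)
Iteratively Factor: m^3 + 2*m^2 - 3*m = (m + 3)*(m^2 - m) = (m - 1)*(m + 3)*(m)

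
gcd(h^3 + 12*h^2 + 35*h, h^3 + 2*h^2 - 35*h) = h^2 + 7*h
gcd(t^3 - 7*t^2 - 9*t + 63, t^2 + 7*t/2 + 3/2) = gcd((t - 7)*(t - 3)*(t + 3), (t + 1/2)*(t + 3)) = t + 3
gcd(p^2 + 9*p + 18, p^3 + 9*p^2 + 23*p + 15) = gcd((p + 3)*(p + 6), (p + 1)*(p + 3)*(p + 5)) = p + 3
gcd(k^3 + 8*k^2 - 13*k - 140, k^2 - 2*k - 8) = k - 4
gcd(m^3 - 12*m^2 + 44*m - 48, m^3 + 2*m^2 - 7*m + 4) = 1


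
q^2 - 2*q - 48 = (q - 8)*(q + 6)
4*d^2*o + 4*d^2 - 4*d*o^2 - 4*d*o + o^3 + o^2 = (-2*d + o)^2*(o + 1)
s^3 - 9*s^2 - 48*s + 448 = (s - 8)^2*(s + 7)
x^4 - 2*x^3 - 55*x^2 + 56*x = x*(x - 8)*(x - 1)*(x + 7)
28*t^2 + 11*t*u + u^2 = (4*t + u)*(7*t + u)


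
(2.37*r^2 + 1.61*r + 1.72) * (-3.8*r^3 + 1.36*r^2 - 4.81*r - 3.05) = -9.006*r^5 - 2.8948*r^4 - 15.7461*r^3 - 12.6334*r^2 - 13.1837*r - 5.246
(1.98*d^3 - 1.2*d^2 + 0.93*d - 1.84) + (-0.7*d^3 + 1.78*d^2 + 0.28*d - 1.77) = 1.28*d^3 + 0.58*d^2 + 1.21*d - 3.61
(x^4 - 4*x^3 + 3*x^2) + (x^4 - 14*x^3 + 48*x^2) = 2*x^4 - 18*x^3 + 51*x^2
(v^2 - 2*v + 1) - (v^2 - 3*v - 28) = v + 29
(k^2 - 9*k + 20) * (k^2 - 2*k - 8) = k^4 - 11*k^3 + 30*k^2 + 32*k - 160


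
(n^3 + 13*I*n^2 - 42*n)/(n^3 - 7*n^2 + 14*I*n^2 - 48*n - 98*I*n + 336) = n*(n + 7*I)/(n^2 + n*(-7 + 8*I) - 56*I)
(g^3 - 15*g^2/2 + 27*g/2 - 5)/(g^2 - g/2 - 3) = (2*g^2 - 11*g + 5)/(2*g + 3)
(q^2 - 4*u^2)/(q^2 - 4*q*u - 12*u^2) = (q - 2*u)/(q - 6*u)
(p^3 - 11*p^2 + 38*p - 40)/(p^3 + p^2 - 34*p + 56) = (p - 5)/(p + 7)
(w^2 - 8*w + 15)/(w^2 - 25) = (w - 3)/(w + 5)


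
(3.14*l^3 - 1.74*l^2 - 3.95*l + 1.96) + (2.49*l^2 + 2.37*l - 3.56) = 3.14*l^3 + 0.75*l^2 - 1.58*l - 1.6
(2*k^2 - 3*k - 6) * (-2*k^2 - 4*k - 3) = -4*k^4 - 2*k^3 + 18*k^2 + 33*k + 18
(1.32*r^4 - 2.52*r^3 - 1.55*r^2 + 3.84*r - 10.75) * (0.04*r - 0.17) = 0.0528*r^5 - 0.3252*r^4 + 0.3664*r^3 + 0.4171*r^2 - 1.0828*r + 1.8275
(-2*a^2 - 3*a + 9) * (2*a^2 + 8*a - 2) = -4*a^4 - 22*a^3 - 2*a^2 + 78*a - 18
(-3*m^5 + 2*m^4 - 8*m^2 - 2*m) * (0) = 0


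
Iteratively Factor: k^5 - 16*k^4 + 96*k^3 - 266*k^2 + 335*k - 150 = (k - 2)*(k^4 - 14*k^3 + 68*k^2 - 130*k + 75) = (k - 2)*(k - 1)*(k^3 - 13*k^2 + 55*k - 75) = (k - 5)*(k - 2)*(k - 1)*(k^2 - 8*k + 15) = (k - 5)^2*(k - 2)*(k - 1)*(k - 3)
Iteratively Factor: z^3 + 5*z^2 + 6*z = (z + 2)*(z^2 + 3*z) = (z + 2)*(z + 3)*(z)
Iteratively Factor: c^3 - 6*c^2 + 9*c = (c)*(c^2 - 6*c + 9) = c*(c - 3)*(c - 3)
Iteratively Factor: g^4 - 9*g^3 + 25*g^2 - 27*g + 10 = (g - 1)*(g^3 - 8*g^2 + 17*g - 10) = (g - 2)*(g - 1)*(g^2 - 6*g + 5) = (g - 5)*(g - 2)*(g - 1)*(g - 1)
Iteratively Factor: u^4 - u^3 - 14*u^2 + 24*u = (u)*(u^3 - u^2 - 14*u + 24) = u*(u + 4)*(u^2 - 5*u + 6) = u*(u - 2)*(u + 4)*(u - 3)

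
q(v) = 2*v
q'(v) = 2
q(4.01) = 8.02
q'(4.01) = 2.00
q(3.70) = 7.40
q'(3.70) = 2.00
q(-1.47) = -2.94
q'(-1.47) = 2.00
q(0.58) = 1.16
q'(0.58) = 2.00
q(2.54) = 5.08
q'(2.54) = 2.00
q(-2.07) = -4.14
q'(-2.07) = 2.00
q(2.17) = 4.34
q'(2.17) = 2.00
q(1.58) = 3.16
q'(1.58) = 2.00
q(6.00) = 12.00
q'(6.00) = 2.00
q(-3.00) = -6.00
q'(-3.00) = 2.00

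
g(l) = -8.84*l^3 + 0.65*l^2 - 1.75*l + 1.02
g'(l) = -26.52*l^2 + 1.3*l - 1.75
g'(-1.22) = -42.81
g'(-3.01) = -245.94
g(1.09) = -11.56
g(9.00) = -6406.44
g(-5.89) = 1840.21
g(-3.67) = 453.17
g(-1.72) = 50.93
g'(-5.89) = -929.44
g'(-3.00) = -244.33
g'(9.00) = -2138.17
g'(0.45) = -6.54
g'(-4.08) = -448.52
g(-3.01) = 253.25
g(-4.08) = 619.37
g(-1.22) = 20.17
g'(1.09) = -31.84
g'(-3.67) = -363.72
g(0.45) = -0.44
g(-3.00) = 250.80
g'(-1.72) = -82.44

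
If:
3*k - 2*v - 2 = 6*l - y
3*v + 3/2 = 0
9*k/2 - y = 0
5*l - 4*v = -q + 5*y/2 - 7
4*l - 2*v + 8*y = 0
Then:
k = -1/123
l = -29/164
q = -673/82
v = -1/2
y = -3/82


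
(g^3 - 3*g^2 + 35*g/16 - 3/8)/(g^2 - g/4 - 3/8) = (4*g^2 - 9*g + 2)/(2*(2*g + 1))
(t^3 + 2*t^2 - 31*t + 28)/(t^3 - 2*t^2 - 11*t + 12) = (t + 7)/(t + 3)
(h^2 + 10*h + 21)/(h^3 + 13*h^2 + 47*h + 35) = (h + 3)/(h^2 + 6*h + 5)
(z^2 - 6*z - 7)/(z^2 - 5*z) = (z^2 - 6*z - 7)/(z*(z - 5))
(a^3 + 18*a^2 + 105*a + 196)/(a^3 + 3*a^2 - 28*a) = (a^2 + 11*a + 28)/(a*(a - 4))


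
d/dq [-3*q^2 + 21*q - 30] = 21 - 6*q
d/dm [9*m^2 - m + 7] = 18*m - 1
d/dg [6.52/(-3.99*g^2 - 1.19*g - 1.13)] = (52.0296*g + 7.7588)/(3.99*g^2 + 1.19*g + 1.13)^2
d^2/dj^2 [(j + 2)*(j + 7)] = 2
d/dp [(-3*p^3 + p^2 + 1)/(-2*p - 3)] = (12*p^3 + 25*p^2 - 6*p + 2)/(4*p^2 + 12*p + 9)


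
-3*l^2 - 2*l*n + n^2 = (-3*l + n)*(l + n)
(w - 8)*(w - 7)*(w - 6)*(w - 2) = w^4 - 23*w^3 + 188*w^2 - 628*w + 672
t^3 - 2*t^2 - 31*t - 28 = (t - 7)*(t + 1)*(t + 4)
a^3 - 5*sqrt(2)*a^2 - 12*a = a*(a - 6*sqrt(2))*(a + sqrt(2))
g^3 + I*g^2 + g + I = (g - I)*(g + I)^2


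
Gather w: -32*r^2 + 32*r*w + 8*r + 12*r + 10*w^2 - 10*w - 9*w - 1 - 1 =-32*r^2 + 20*r + 10*w^2 + w*(32*r - 19) - 2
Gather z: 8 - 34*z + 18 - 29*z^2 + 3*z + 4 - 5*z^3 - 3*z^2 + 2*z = -5*z^3 - 32*z^2 - 29*z + 30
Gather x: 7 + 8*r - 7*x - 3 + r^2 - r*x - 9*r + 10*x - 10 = r^2 - r + x*(3 - r) - 6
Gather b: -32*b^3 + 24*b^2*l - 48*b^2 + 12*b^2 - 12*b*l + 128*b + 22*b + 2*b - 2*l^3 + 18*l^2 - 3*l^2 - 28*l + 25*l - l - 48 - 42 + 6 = -32*b^3 + b^2*(24*l - 36) + b*(152 - 12*l) - 2*l^3 + 15*l^2 - 4*l - 84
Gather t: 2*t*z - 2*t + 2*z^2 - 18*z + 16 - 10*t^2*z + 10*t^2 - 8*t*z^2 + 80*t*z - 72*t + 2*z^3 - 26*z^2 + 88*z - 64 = t^2*(10 - 10*z) + t*(-8*z^2 + 82*z - 74) + 2*z^3 - 24*z^2 + 70*z - 48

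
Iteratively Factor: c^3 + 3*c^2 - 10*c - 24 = (c - 3)*(c^2 + 6*c + 8) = (c - 3)*(c + 2)*(c + 4)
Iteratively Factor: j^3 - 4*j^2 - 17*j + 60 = (j - 3)*(j^2 - j - 20) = (j - 3)*(j + 4)*(j - 5)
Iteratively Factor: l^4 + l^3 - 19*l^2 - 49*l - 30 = (l + 3)*(l^3 - 2*l^2 - 13*l - 10) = (l + 2)*(l + 3)*(l^2 - 4*l - 5) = (l + 1)*(l + 2)*(l + 3)*(l - 5)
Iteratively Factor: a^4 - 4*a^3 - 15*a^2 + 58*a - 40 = (a - 5)*(a^3 + a^2 - 10*a + 8) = (a - 5)*(a - 2)*(a^2 + 3*a - 4) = (a - 5)*(a - 2)*(a + 4)*(a - 1)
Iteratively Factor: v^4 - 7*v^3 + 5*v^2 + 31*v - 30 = (v - 1)*(v^3 - 6*v^2 - v + 30) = (v - 5)*(v - 1)*(v^2 - v - 6) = (v - 5)*(v - 1)*(v + 2)*(v - 3)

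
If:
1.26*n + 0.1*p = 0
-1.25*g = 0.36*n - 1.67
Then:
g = 0.0228571428571429*p + 1.336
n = -0.0793650793650794*p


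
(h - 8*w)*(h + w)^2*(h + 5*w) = h^4 - h^3*w - 45*h^2*w^2 - 83*h*w^3 - 40*w^4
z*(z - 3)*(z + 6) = z^3 + 3*z^2 - 18*z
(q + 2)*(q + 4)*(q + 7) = q^3 + 13*q^2 + 50*q + 56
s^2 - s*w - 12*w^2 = (s - 4*w)*(s + 3*w)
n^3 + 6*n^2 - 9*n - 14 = (n - 2)*(n + 1)*(n + 7)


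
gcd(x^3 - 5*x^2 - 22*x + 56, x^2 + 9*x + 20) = x + 4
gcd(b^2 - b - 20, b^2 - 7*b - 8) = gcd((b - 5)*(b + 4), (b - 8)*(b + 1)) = 1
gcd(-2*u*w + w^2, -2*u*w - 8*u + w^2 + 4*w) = 2*u - w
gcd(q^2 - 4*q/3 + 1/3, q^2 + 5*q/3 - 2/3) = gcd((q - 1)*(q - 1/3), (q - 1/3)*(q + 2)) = q - 1/3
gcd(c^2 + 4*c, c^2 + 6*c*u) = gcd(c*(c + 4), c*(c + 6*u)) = c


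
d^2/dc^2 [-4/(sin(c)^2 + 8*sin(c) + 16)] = 8*(2*sin(c)^2 - 4*sin(c) - 3)/(sin(c) + 4)^4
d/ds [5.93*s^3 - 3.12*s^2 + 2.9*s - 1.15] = 17.79*s^2 - 6.24*s + 2.9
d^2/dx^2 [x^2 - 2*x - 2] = 2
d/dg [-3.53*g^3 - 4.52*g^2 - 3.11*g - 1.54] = -10.59*g^2 - 9.04*g - 3.11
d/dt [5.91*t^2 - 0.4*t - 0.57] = 11.82*t - 0.4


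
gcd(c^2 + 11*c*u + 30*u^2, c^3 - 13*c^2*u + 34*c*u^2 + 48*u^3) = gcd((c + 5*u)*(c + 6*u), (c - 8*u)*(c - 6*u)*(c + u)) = 1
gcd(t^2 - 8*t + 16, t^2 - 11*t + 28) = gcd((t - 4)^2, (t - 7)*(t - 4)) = t - 4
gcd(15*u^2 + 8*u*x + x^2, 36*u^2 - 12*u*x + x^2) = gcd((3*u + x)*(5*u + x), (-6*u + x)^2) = 1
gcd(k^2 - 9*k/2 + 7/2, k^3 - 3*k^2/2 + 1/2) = k - 1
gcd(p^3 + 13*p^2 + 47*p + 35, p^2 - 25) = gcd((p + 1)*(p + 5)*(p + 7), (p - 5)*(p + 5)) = p + 5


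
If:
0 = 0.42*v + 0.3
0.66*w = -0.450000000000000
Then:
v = -0.71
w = -0.68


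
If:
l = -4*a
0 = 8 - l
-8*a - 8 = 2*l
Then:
No Solution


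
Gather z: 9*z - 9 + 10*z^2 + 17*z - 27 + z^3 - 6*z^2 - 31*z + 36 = z^3 + 4*z^2 - 5*z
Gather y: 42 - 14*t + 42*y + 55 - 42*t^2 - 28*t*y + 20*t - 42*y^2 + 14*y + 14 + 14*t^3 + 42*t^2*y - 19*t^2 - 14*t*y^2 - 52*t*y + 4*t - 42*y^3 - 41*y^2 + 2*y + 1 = 14*t^3 - 61*t^2 + 10*t - 42*y^3 + y^2*(-14*t - 83) + y*(42*t^2 - 80*t + 58) + 112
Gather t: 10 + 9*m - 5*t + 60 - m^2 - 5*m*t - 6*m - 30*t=-m^2 + 3*m + t*(-5*m - 35) + 70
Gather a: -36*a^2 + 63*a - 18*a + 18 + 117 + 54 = -36*a^2 + 45*a + 189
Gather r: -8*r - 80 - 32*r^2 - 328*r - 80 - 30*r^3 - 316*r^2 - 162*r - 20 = -30*r^3 - 348*r^2 - 498*r - 180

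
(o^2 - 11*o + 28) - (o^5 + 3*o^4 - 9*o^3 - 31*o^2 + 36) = -o^5 - 3*o^4 + 9*o^3 + 32*o^2 - 11*o - 8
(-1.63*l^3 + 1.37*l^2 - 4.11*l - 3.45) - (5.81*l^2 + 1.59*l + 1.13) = -1.63*l^3 - 4.44*l^2 - 5.7*l - 4.58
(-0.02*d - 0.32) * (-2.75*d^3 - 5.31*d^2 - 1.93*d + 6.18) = 0.055*d^4 + 0.9862*d^3 + 1.7378*d^2 + 0.494*d - 1.9776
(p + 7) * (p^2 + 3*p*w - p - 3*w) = p^3 + 3*p^2*w + 6*p^2 + 18*p*w - 7*p - 21*w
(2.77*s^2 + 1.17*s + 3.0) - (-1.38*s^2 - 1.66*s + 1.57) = 4.15*s^2 + 2.83*s + 1.43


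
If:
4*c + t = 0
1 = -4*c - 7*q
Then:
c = -t/4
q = t/7 - 1/7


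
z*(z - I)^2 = z^3 - 2*I*z^2 - z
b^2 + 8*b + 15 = (b + 3)*(b + 5)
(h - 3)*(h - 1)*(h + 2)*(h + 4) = h^4 + 2*h^3 - 13*h^2 - 14*h + 24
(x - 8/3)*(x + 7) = x^2 + 13*x/3 - 56/3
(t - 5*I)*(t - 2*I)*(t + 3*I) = t^3 - 4*I*t^2 + 11*t - 30*I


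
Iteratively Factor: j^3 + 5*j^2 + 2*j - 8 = (j - 1)*(j^2 + 6*j + 8) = (j - 1)*(j + 2)*(j + 4)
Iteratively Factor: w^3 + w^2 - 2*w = (w)*(w^2 + w - 2) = w*(w - 1)*(w + 2)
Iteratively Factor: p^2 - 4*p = (p)*(p - 4)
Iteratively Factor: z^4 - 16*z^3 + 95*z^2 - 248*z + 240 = (z - 5)*(z^3 - 11*z^2 + 40*z - 48) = (z - 5)*(z - 4)*(z^2 - 7*z + 12) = (z - 5)*(z - 4)^2*(z - 3)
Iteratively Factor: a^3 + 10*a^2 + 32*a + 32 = (a + 2)*(a^2 + 8*a + 16) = (a + 2)*(a + 4)*(a + 4)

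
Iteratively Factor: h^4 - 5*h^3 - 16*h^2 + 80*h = (h)*(h^3 - 5*h^2 - 16*h + 80) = h*(h - 5)*(h^2 - 16) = h*(h - 5)*(h + 4)*(h - 4)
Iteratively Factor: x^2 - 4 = (x + 2)*(x - 2)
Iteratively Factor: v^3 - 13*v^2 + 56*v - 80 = (v - 4)*(v^2 - 9*v + 20) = (v - 4)^2*(v - 5)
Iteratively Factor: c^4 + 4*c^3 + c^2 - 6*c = (c - 1)*(c^3 + 5*c^2 + 6*c) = c*(c - 1)*(c^2 + 5*c + 6) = c*(c - 1)*(c + 3)*(c + 2)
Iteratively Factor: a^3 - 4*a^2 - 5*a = (a + 1)*(a^2 - 5*a) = a*(a + 1)*(a - 5)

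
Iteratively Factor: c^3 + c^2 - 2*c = (c - 1)*(c^2 + 2*c) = (c - 1)*(c + 2)*(c)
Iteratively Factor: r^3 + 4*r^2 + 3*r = (r)*(r^2 + 4*r + 3) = r*(r + 3)*(r + 1)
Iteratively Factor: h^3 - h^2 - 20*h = (h - 5)*(h^2 + 4*h) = h*(h - 5)*(h + 4)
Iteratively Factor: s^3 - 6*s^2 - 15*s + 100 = (s + 4)*(s^2 - 10*s + 25) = (s - 5)*(s + 4)*(s - 5)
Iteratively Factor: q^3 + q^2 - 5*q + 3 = (q - 1)*(q^2 + 2*q - 3) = (q - 1)*(q + 3)*(q - 1)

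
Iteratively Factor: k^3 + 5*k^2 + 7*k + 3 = (k + 1)*(k^2 + 4*k + 3) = (k + 1)*(k + 3)*(k + 1)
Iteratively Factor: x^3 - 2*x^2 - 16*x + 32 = (x - 2)*(x^2 - 16) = (x - 2)*(x + 4)*(x - 4)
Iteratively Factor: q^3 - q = (q - 1)*(q^2 + q) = q*(q - 1)*(q + 1)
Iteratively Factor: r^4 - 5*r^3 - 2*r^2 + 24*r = (r - 4)*(r^3 - r^2 - 6*r) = r*(r - 4)*(r^2 - r - 6) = r*(r - 4)*(r + 2)*(r - 3)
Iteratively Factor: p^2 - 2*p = (p)*(p - 2)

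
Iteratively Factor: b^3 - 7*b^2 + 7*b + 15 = (b - 3)*(b^2 - 4*b - 5) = (b - 5)*(b - 3)*(b + 1)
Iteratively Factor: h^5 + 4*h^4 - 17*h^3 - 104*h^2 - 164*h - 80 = (h + 1)*(h^4 + 3*h^3 - 20*h^2 - 84*h - 80) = (h + 1)*(h + 2)*(h^3 + h^2 - 22*h - 40) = (h - 5)*(h + 1)*(h + 2)*(h^2 + 6*h + 8) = (h - 5)*(h + 1)*(h + 2)*(h + 4)*(h + 2)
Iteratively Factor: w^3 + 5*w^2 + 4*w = (w + 4)*(w^2 + w) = w*(w + 4)*(w + 1)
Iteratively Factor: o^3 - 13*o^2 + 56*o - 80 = (o - 4)*(o^2 - 9*o + 20) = (o - 4)^2*(o - 5)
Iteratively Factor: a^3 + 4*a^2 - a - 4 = (a + 1)*(a^2 + 3*a - 4) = (a + 1)*(a + 4)*(a - 1)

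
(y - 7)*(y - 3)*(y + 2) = y^3 - 8*y^2 + y + 42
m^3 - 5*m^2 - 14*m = m*(m - 7)*(m + 2)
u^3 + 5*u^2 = u^2*(u + 5)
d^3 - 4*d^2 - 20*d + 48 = (d - 6)*(d - 2)*(d + 4)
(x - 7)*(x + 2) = x^2 - 5*x - 14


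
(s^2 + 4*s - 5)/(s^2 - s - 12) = (-s^2 - 4*s + 5)/(-s^2 + s + 12)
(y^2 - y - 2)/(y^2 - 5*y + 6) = (y + 1)/(y - 3)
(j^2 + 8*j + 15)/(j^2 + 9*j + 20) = (j + 3)/(j + 4)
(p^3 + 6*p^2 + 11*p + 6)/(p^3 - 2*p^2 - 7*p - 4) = (p^2 + 5*p + 6)/(p^2 - 3*p - 4)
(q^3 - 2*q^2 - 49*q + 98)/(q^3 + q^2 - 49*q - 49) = (q - 2)/(q + 1)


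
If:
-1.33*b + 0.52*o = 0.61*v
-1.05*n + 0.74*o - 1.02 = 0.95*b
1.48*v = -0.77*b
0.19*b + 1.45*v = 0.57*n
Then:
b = 0.67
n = -0.66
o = 1.30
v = -0.35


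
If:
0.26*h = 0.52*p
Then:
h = 2.0*p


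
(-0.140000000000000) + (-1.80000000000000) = -1.94000000000000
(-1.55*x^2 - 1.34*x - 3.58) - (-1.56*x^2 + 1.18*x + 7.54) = 0.01*x^2 - 2.52*x - 11.12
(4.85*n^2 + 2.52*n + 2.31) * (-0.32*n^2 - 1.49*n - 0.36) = -1.552*n^4 - 8.0329*n^3 - 6.24*n^2 - 4.3491*n - 0.8316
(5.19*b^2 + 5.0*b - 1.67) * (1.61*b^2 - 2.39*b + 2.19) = 8.3559*b^4 - 4.3541*b^3 - 3.2726*b^2 + 14.9413*b - 3.6573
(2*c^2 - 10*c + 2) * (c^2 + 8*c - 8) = 2*c^4 + 6*c^3 - 94*c^2 + 96*c - 16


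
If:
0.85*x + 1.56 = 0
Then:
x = -1.84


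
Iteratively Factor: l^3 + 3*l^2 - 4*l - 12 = (l + 3)*(l^2 - 4) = (l + 2)*(l + 3)*(l - 2)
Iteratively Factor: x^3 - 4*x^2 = (x)*(x^2 - 4*x) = x*(x - 4)*(x)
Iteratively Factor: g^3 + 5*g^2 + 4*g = (g + 1)*(g^2 + 4*g) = g*(g + 1)*(g + 4)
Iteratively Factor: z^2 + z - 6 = (z - 2)*(z + 3)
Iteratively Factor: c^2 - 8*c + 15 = (c - 3)*(c - 5)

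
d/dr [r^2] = 2*r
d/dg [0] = 0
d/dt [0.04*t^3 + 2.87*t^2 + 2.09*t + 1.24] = 0.12*t^2 + 5.74*t + 2.09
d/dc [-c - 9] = -1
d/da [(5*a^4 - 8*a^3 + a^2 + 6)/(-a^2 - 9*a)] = (-10*a^5 - 127*a^4 + 144*a^3 - 9*a^2 + 12*a + 54)/(a^2*(a^2 + 18*a + 81))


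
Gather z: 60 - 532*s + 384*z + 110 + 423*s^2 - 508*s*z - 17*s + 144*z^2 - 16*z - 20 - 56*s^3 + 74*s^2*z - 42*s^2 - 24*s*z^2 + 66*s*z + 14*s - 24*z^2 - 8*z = -56*s^3 + 381*s^2 - 535*s + z^2*(120 - 24*s) + z*(74*s^2 - 442*s + 360) + 150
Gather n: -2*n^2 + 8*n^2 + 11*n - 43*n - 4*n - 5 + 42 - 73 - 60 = 6*n^2 - 36*n - 96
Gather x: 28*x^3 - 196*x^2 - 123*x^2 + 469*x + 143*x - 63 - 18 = 28*x^3 - 319*x^2 + 612*x - 81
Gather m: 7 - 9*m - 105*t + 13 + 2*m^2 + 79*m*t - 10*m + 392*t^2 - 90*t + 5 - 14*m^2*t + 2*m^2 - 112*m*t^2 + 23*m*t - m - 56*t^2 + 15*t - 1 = m^2*(4 - 14*t) + m*(-112*t^2 + 102*t - 20) + 336*t^2 - 180*t + 24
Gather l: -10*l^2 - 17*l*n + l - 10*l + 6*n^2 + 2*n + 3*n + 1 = -10*l^2 + l*(-17*n - 9) + 6*n^2 + 5*n + 1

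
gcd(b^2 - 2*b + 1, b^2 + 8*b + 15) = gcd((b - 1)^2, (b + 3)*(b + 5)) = 1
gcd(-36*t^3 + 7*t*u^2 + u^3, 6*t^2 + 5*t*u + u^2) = 3*t + u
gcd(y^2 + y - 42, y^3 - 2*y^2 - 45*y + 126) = y^2 + y - 42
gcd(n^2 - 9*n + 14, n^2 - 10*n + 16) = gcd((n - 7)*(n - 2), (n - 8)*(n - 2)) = n - 2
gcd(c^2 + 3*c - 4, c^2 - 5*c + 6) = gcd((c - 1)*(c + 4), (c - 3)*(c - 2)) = 1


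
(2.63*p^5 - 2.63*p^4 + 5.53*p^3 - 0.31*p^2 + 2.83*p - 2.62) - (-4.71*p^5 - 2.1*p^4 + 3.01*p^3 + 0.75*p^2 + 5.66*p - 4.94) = 7.34*p^5 - 0.53*p^4 + 2.52*p^3 - 1.06*p^2 - 2.83*p + 2.32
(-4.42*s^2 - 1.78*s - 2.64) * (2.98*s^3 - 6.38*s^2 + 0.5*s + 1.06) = -13.1716*s^5 + 22.8952*s^4 + 1.2792*s^3 + 11.268*s^2 - 3.2068*s - 2.7984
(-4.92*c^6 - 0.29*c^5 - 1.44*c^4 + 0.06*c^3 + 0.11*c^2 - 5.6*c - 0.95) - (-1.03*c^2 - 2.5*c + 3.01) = -4.92*c^6 - 0.29*c^5 - 1.44*c^4 + 0.06*c^3 + 1.14*c^2 - 3.1*c - 3.96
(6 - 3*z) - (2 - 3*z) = 4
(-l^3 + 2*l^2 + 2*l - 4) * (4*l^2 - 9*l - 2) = -4*l^5 + 17*l^4 - 8*l^3 - 38*l^2 + 32*l + 8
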